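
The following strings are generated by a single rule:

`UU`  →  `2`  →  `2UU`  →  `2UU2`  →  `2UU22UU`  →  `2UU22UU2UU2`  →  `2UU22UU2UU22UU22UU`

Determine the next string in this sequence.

2UU22UU2UU22UU22UU2UU22UU2UU2

From term 3 onward, concatenate the last term with the second-to-last: 2·UU = 2UU, 2UU·2 = 2UU2, …
The next term joins 2UU22UU2UU22UU22UU and 2UU22UU2UU2.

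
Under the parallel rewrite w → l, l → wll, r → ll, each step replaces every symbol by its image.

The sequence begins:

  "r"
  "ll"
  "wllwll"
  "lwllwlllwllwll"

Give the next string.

Rewriting the 14 symbols of lwllwlllwllwll one by one yields wll l wll wll l wll wll wll l wll wll l wll wll; concatenated:

wlllwllwlllwllwllwlllwllwlllwllwll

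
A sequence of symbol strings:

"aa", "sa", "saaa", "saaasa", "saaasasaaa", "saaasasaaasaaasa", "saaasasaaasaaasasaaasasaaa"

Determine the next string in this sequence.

This is a Fibonacci-style word recurrence s(k) = s(k−1)·s(k−2): e.g. sa·aa = saaa.
Continuing: saaasasaaasaaasasaaasasaaa · saaasasaaasaaasa gives term 8.

saaasasaaasaaasasaaasasaaasaaasasaaasaaasa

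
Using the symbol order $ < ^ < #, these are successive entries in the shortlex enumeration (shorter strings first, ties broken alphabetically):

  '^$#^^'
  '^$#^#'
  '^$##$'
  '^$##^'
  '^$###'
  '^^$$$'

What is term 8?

Advancing 2 positions from ^^$$$ through ^^$$$ → ^^$$^ reaches term 8.

^^$$#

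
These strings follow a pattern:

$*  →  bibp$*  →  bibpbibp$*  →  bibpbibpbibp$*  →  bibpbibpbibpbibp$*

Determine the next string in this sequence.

The strings grow by a fixed prefix bibp each time.
One more step from bibpbibpbibpbibp$* gives the answer.

bibpbibpbibpbibpbibp$*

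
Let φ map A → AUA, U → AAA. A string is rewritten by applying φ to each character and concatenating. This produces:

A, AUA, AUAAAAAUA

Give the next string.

AUAAAAAUAAUAAUAAUAAUAAAAAUA

Rewriting each symbol of AUAAAAAUA: A→AUA, U→AAA, A→AUA, A→AUA, A→AUA, A→AUA, A→AUA, U→AAA, A→AUA, which concatenates to AUA AAA AUA AUA AUA AUA AUA AAA AUA.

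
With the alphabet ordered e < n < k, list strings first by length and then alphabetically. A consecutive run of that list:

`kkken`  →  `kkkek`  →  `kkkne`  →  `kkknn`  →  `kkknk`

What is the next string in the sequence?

kkkke

Find the rightmost character of kkknk below k, bump it to the next letter, and reset everything to its right to e.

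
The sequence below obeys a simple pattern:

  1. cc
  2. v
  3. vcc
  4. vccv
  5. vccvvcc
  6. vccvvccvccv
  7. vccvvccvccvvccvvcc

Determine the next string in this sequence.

This is a Fibonacci-style word recurrence s(k) = s(k−1)·s(k−2): e.g. v·cc = vcc.
So term 8 is vccvvccvccvvccvvcc·vccvvccvccv.

vccvvccvccvvccvvccvccvvccvccv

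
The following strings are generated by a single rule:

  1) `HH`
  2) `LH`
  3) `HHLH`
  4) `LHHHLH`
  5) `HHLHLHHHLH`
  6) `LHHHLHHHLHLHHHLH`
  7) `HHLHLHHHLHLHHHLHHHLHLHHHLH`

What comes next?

This is a Fibonacci-style word recurrence s(k) = s(k−2)·s(k−1): e.g. HH·LH = HHLH.
The next term joins LHHHLHHHLHLHHHLH and HHLHLHHHLHLHHHLHHHLHLHHHLH.

LHHHLHHHLHLHHHLHHHLHLHHHLHLHHHLHHHLHLHHHLH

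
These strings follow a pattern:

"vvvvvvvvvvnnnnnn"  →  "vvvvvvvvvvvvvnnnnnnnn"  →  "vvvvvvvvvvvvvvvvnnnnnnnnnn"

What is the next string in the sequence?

Reading off run lengths: v runs 10, 13, 16; n runs 6, 8, 10 — each is linear in n, where the shown terms are n = 3, 4, 5.
For the next term, n = 6, so the run lengths are 19, 12.

vvvvvvvvvvvvvvvvvvvnnnnnnnnnnnn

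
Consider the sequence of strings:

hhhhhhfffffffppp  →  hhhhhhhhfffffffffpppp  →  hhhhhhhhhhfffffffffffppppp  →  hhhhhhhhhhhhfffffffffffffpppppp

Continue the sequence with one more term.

hhhhhhhhhhhhhhfffffffffffffffppppppp

Reading off run lengths: h runs 6, 8, 10, 12; f runs 7, 9, 11, 13; p runs 3, 4, 5, 6 — each is linear in n, where the shown terms are n = 3, 4, 5, 6.
Setting n = 7 gives 14, 15, 7 characters in each block.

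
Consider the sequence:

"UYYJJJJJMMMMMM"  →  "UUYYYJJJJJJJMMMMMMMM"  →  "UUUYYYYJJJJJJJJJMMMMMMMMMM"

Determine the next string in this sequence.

Reading off run lengths: U runs 1, 2, 3; Y runs 2, 3, 4; J runs 5, 7, 9; M runs 6, 8, 10 — each is linear in n, where the shown terms are n = 2, 3, 4.
Setting n = 5 gives 4, 5, 11, 12 characters in each block.

UUUUYYYYYJJJJJJJJJJJMMMMMMMMMMMM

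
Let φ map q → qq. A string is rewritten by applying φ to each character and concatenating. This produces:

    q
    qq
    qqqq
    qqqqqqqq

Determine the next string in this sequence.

Expanding qqqqqqqq: q→qq, q→qq, q→qq, q→qq, q→qq, q→qq, q→qq, q→qq. Concatenated: qq qq qq qq qq qq qq qq.

qqqqqqqqqqqqqqqq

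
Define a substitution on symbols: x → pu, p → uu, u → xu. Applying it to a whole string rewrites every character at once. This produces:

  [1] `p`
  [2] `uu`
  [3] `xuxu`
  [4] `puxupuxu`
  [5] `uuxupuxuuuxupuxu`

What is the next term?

Rewriting the 16 symbols of uuxupuxuuuxupuxu one by one yields xu xu pu xu uu xu pu xu xu xu pu xu uu xu pu xu; concatenated:

xuxupuxuuuxupuxuxuxupuxuuuxupuxu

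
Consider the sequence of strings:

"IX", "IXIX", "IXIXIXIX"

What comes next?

IXIXIXIXIXIXIXIX

Each string is two copies of the previous one concatenated.
So the next term is two copies of IXIXIXIX.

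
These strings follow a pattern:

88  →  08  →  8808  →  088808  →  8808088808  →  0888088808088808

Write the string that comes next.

88080888080888088808088808

From term 3 onward, concatenate the second-to-last term with the last: 88·08 = 8808, 08·8808 = 088808, …
So term 7 is 8808088808·0888088808088808.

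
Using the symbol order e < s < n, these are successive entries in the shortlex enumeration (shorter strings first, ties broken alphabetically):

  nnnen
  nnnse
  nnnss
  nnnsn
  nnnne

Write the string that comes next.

Find the rightmost character of nnnne below n, bump it to the next letter, and reset everything to its right to e.

nnnns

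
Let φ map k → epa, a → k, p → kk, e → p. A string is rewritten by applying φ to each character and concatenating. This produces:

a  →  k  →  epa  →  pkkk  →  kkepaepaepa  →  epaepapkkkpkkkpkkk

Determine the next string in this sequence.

Applying the rule to each of the 18 symbols of epaepapkkkpkkkpkkk gives the pieces p kk k p kk k kk epa epa epa kk epa epa epa kk epa epa epa, which concatenate to the answer.

pkkkpkkkkkepaepaepakkepaepaepakkepaepaepa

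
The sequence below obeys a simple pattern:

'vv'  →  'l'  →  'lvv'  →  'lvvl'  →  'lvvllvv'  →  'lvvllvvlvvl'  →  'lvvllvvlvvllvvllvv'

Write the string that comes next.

From term 3 onward, concatenate the last term with the second-to-last: l·vv = lvv, lvv·l = lvvl, …
So term 8 is lvvllvvlvvllvvllvv·lvvllvvlvvl.

lvvllvvlvvllvvllvvlvvllvvlvvl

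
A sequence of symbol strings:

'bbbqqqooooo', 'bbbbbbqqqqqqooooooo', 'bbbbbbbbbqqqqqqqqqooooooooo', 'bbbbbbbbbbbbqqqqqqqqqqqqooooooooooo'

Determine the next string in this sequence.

bbbbbbbbbbbbbbbqqqqqqqqqqqqqqqooooooooooooo

Each string has the form b^{3n} q^{3n} o^{2n+3} (n = 1, 2, …).
At n = 5 the blocks have lengths 15, 15, 13.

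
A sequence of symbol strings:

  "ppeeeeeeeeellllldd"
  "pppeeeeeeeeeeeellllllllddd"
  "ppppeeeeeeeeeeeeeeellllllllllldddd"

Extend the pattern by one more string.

pppppeeeeeeeeeeeeeeeeeellllllllllllllddddd

Each string has the form p^{n} e^{3n+3} l^{3n-1} d^{n}, where the shown terms are n = 2, 3, 4.
For the next term, n = 5, so the run lengths are 5, 18, 14, 5.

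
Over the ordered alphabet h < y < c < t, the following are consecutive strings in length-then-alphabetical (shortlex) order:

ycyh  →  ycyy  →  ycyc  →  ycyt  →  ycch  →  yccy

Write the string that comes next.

yccc

Treat yccy as a base-4 numeral over the given alphabet and add one, carrying through any trailing t's.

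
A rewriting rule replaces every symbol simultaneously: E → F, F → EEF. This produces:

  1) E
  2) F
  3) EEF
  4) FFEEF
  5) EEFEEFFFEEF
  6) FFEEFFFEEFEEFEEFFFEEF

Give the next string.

Rewriting the 21 symbols of FFEEFFFEEFEEFEEFFFEEF one by one yields EEF EEF F F EEF EEF EEF F F EEF F F EEF F F EEF EEF EEF F F EEF; concatenated:

EEFEEFFFEEFEEFEEFFFEEFFFEEFFFEEFEEFEEFFFEEF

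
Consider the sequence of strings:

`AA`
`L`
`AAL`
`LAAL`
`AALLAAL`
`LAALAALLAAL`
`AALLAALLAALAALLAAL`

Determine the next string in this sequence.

Each term (from the third on) is the two preceding terms concatenated in order: term 3 = AA·L = AAL.
The next term joins LAALAALLAAL and AALLAALLAALAALLAAL.

LAALAALLAALAALLAALLAALAALLAAL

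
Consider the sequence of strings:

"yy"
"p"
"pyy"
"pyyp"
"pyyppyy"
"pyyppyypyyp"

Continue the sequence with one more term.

pyyppyypyyppyyppyy

This is a Fibonacci-style word recurrence s(k) = s(k−1)·s(k−2): e.g. p·yy = pyy.
The next term joins pyyppyypyyp and pyyppyy.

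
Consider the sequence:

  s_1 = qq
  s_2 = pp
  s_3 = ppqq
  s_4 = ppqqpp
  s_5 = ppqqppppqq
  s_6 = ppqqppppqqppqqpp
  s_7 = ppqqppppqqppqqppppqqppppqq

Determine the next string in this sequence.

ppqqppppqqppqqppppqqppppqqppqqppppqqppqqpp

This is a Fibonacci-style word recurrence s(k) = s(k−1)·s(k−2): e.g. pp·qq = ppqq.
The next term joins ppqqppppqqppqqppppqqppppqq and ppqqppppqqppqqpp.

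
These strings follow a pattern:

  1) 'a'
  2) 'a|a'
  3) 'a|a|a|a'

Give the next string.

Every step duplicates the string with '|' between the halves.
One more doubling of a|a|a|a gives the answer.

a|a|a|a|a|a|a|a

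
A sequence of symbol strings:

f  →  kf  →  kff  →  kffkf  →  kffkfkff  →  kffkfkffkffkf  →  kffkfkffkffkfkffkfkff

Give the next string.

From term 3 onward, concatenate the last term with the second-to-last: kf·f = kff, kff·kf = kffkf, …
Continuing: kffkfkffkffkfkffkfkff · kffkfkffkffkf gives term 8.

kffkfkffkffkfkffkfkffkffkfkffkffkf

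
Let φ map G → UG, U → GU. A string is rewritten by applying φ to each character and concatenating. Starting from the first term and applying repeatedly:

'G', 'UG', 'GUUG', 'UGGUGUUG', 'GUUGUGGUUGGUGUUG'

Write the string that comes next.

Rewriting the 16 symbols of GUUGUGGUUGGUGUUG one by one yields UG GU GU UG GU UG UG GU GU UG UG GU UG GU GU UG; concatenated:

UGGUGUUGGUUGUGGUGUUGUGGUUGGUGUUG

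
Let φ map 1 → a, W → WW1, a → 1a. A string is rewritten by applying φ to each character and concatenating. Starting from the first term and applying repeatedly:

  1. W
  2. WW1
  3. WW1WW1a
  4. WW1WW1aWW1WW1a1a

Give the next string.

φ(WW1WW1aWW1WW1a1a) expands symbol-by-symbol to WW1 WW1 a WW1 WW1 a 1a WW1 WW1 a WW1 WW1 a 1a a 1a; joining the 16 pieces gives the next term.

WW1WW1aWW1WW1a1aWW1WW1aWW1WW1a1aa1a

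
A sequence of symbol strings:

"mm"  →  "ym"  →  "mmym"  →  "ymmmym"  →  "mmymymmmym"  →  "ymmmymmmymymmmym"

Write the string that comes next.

This is a Fibonacci-style word recurrence s(k) = s(k−2)·s(k−1): e.g. mm·ym = mmym.
So term 7 is mmymymmmym·ymmmymmmymymmmym.

mmymymmmymymmmymmmymymmmym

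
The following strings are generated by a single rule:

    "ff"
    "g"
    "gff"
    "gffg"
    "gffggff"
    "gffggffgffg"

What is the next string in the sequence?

gffggffgffggffggff

Each term (from the third on) is the previous term followed by the one before it: term 3 = g·ff = gff.
Continuing: gffggffgffg · gffggff gives term 7.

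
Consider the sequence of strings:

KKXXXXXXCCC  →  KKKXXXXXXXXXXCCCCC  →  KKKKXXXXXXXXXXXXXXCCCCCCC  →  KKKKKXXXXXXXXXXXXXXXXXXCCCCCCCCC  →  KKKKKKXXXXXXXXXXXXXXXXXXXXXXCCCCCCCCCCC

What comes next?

KKKKKKKXXXXXXXXXXXXXXXXXXXXXXXXXXCCCCCCCCCCCCC

Reading off run lengths: K runs 2, 3, 4, 5, 6; X runs 6, 10, 14, 18, 22; C runs 3, 5, 7, 9, 11 — each is linear in n, where the shown terms are n = 2, 3, 4, 5, 6.
Setting n = 7 gives 7, 26, 13 characters in each block.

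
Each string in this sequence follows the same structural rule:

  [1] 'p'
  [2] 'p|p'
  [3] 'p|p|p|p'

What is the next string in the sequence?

Every step duplicates the string with '|' between the halves.
One more doubling of p|p|p|p gives the answer.

p|p|p|p|p|p|p|p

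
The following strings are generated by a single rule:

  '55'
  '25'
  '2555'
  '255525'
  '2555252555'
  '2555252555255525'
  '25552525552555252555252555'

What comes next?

255525255525552525552525552555252555255525

From term 3 onward, concatenate the last term with the second-to-last: 25·55 = 2555, 2555·25 = 255525, …
So term 8 is 25552525552555252555252555·2555252555255525.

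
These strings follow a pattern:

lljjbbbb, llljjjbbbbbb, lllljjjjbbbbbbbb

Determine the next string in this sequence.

llllljjjjjbbbbbbbbbb

Each string has the form l^{n} j^{n} b^{2n}, where the shown terms are n = 2, 3, 4.
Setting n = 5 gives 5, 5, 10 characters in each block.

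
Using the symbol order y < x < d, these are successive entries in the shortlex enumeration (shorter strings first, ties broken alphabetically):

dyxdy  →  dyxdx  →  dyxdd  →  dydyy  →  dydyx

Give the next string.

The successor of dydyx increments the rightmost position that isn't already d and resets every position after it to y.

dydyd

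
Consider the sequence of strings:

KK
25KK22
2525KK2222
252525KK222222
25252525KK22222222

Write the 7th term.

252525252525KK222222222222

Every step adds 25 to the front and 22 to the end of the previous string.
From 25252525KK22222222, 2 further steps: 25252525KK22222222 → 2525252525KK2222222222 → (answer).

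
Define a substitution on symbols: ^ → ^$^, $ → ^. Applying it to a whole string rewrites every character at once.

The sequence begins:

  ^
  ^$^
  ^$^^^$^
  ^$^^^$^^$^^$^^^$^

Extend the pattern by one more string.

φ(^$^^^$^^$^^$^^^$^) expands symbol-by-symbol to ^$^ ^ ^$^ ^$^ ^$^ ^ ^$^ ^$^ ^ ^$^ ^$^ ^ ^$^ ^$^ ^$^ ^ ^$^; joining the 17 pieces gives the next term.

^$^^^$^^$^^$^^^$^^$^^^$^^$^^^$^^$^^$^^^$^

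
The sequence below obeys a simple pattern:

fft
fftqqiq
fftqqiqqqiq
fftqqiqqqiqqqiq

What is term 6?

The strings grow by a fixed suffix qqiq each time.
From fftqqiqqqiqqqiq, 2 further steps: fftqqiqqqiqqqiq → fftqqiqqqiqqqiqqqiq → (answer).

fftqqiqqqiqqqiqqqiqqqiq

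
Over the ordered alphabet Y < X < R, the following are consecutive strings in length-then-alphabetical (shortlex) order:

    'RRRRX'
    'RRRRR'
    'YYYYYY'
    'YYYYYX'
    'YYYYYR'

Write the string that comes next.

Treat YYYYYR as a base-3 numeral over the given alphabet and add one, carrying through any trailing R's.

YYYYXY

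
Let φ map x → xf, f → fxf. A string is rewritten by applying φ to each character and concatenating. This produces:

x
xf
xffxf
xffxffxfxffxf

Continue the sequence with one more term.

Applying the rule to each of the 13 symbols of xffxffxfxffxf gives the pieces xf fxf fxf xf fxf fxf xf fxf xf fxf fxf xf fxf, which concatenate to the answer.

xffxffxfxffxffxfxffxfxffxffxfxffxf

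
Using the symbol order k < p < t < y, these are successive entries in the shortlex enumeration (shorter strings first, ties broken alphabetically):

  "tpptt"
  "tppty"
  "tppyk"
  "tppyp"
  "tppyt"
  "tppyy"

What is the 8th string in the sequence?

Stepping forward 2 times from tppyy: tppyy → tptkk, then the target.

tptkp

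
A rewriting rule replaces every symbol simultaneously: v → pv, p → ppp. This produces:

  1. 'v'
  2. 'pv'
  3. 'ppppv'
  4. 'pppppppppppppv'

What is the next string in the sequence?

Applying the rule to each of the 14 symbols of pppppppppppppv gives the pieces ppp ppp ppp ppp ppp ppp ppp ppp ppp ppp ppp ppp ppp pv, which concatenate to the answer.

ppppppppppppppppppppppppppppppppppppppppv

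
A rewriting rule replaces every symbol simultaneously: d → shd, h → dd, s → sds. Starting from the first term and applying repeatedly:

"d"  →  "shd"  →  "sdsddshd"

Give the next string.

Expanding sdsddshd: s→sds, d→shd, s→sds, d→shd, d→shd, s→sds, h→dd, d→shd. Concatenated: sds shd sds shd shd sds dd shd.

sdsshdsdsshdshdsdsddshd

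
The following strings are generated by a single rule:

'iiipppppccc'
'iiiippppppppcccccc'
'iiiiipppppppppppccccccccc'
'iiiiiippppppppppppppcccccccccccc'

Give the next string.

Reading off run lengths: i runs 3, 4, 5, 6; p runs 5, 8, 11, 14; c runs 3, 6, 9, 12 — each is linear in n (n = 1, 2, …).
For the next term, n = 5, so the run lengths are 7, 17, 15.

iiiiiiipppppppppppppppppccccccccccccccc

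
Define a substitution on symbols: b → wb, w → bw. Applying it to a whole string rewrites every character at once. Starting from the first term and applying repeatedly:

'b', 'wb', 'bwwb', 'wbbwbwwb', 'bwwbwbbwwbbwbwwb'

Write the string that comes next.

Rewriting the 16 symbols of bwwbwbbwwbbwbwwb one by one yields wb bw bw wb bw wb wb bw bw wb wb bw wb bw bw wb; concatenated:

wbbwbwwbbwwbwbbwbwwbwbbwwbbwbwwb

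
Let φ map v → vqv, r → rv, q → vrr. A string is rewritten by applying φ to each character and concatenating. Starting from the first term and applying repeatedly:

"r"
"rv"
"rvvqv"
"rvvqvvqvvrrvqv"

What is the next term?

Replace each of the 14 characters of rvvqvvqvvrrvqv in place — rv vqv vqv vrr vqv vqv vrr vqv vqv rv rv vqv vrr vqv — and concatenate.

rvvqvvqvvrrvqvvqvvrrvqvvqvrvrvvqvvrrvqv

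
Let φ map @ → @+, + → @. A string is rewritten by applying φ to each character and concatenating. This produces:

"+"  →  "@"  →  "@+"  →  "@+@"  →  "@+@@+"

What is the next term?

Rewriting each symbol of @+@@+: @→@+, +→@, @→@+, @→@+, +→@, which concatenates to @+ @ @+ @+ @.

@+@@+@+@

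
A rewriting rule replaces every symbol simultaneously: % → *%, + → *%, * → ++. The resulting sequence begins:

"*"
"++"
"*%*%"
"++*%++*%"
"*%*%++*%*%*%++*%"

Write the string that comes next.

Replace each of the 16 characters of *%*%++*%*%*%++*% in place — ++ *% ++ *% *% *% ++ *% ++ *% ++ *% *% *% ++ *% — and concatenate.

++*%++*%*%*%++*%++*%++*%*%*%++*%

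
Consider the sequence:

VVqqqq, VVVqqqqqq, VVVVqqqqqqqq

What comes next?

Reading off run lengths: V runs 2, 3, 4; q runs 4, 6, 8 — each is linear in n, where the shown terms are n = 2, 3, 4.
Setting n = 5 gives 5, 10 characters in each block.

VVVVVqqqqqqqqqq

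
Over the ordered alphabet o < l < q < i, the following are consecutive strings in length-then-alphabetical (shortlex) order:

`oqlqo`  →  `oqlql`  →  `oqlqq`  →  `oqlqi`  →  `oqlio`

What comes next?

oqlil

The successor of oqlio increments the rightmost position that isn't already i and resets every position after it to o.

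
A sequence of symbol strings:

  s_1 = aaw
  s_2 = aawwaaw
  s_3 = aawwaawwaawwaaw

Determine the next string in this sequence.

aawwaawwaawwaawwaawwaawwaawwaaw

Every step duplicates the string with 'w' between the halves.
One more doubling of aawwaawwaawwaaw gives the answer.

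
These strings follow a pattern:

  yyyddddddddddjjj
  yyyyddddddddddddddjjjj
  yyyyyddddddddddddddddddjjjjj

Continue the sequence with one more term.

Reading off run lengths: y runs 3, 4, 5; d runs 10, 14, 18; j runs 3, 4, 5 — each is linear in n, where the shown terms are n = 2, 3, 4.
At n = 5 the blocks have lengths 6, 22, 6.

yyyyyyddddddddddddddddddddddjjjjjj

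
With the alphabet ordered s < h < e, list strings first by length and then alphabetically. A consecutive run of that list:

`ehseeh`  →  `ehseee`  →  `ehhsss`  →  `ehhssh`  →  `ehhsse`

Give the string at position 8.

Stepping forward 3 times from ehhsse: ehhsse → ehhshs → ehhshh, then the target.

ehhshe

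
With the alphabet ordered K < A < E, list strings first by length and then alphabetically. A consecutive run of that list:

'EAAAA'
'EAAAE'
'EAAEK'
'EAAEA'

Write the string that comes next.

The successor of EAAEA increments the rightmost position that isn't already E and resets every position after it to K.

EAAEE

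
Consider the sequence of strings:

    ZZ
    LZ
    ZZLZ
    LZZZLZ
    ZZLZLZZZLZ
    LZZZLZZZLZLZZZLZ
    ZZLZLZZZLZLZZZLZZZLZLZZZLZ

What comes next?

This is a Fibonacci-style word recurrence s(k) = s(k−2)·s(k−1): e.g. ZZ·LZ = ZZLZ.
The next term joins LZZZLZZZLZLZZZLZ and ZZLZLZZZLZLZZZLZZZLZLZZZLZ.

LZZZLZZZLZLZZZLZZZLZLZZZLZLZZZLZZZLZLZZZLZ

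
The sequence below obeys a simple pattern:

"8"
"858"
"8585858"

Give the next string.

Every step duplicates the string with '5' between the halves.
One more doubling of 8585858 gives the answer.

858585858585858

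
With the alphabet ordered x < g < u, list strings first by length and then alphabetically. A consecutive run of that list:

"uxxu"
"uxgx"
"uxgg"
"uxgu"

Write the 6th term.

uxug

Stepping forward 2 times from uxgu: uxgu → uxux, then the target.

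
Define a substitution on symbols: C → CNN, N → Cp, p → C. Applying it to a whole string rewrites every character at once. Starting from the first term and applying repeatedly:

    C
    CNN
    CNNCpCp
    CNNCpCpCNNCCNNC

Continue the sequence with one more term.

Applying the rule to each of the 15 symbols of CNNCpCpCNNCCNNC gives the pieces CNN Cp Cp CNN C CNN C CNN Cp Cp CNN CNN Cp Cp CNN, which concatenate to the answer.

CNNCpCpCNNCCNNCCNNCpCpCNNCNNCpCpCNN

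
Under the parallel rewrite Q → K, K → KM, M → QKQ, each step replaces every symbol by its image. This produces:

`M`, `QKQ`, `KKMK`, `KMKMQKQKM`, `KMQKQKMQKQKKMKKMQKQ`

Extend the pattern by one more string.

Rewriting the 19 symbols of KMQKQKMQKQKKMKKMQKQ one by one yields KM QKQ K KM K KM QKQ K KM K KM KM QKQ KM KM QKQ K KM K; concatenated:

KMQKQKKMKKMQKQKKMKKMKMQKQKMKMQKQKKMK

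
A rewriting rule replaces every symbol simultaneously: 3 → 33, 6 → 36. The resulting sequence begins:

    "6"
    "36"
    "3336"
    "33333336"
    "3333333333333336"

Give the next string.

Rewriting the 16 symbols of 3333333333333336 one by one yields 33 33 33 33 33 33 33 33 33 33 33 33 33 33 33 36; concatenated:

33333333333333333333333333333336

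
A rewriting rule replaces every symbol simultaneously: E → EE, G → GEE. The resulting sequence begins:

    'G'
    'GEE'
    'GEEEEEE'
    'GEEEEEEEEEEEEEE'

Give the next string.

Rewriting the 15 symbols of GEEEEEEEEEEEEEE one by one yields GEE EE EE EE EE EE EE EE EE EE EE EE EE EE EE; concatenated:

GEEEEEEEEEEEEEEEEEEEEEEEEEEEEEE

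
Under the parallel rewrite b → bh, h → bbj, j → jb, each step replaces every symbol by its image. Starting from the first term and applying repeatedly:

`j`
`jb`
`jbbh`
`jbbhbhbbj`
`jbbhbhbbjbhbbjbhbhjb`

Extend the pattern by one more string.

Rewriting the 20 symbols of jbbhbhbbjbhbbjbhbhjb one by one yields jb bh bh bbj bh bbj bh bh jb bh bbj bh bh jb bh bbj bh bbj jb bh; concatenated:

jbbhbhbbjbhbbjbhbhjbbhbbjbhbhjbbhbbjbhbbjjbbh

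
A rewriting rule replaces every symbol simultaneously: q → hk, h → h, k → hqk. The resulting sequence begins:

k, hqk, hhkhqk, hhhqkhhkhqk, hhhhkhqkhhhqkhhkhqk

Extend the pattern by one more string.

Rewriting the 19 symbols of hhhhkhqkhhhqkhhkhqk one by one yields h h h h hqk h hk hqk h h h hk hqk h h hqk h hk hqk; concatenated:

hhhhhqkhhkhqkhhhhkhqkhhhqkhhkhqk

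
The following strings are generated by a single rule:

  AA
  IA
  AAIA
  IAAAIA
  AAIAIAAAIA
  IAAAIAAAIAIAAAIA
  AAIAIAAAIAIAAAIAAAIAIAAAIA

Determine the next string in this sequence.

IAAAIAAAIAIAAAIAAAIAIAAAIAIAAAIAAAIAIAAAIA

Each term (from the third on) is the two preceding terms concatenated in order: term 3 = AA·IA = AAIA.
Continuing: IAAAIAAAIAIAAAIA · AAIAIAAAIAIAAAIAAAIAIAAAIA gives term 8.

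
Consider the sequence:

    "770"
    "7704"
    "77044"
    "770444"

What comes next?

Every step adds 4 to the end: s(k+1) = s(k)·4.
So the next term is 770444·4.

7704444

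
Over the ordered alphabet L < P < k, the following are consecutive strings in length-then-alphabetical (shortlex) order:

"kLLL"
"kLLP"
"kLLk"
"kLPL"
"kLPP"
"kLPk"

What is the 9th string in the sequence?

Advancing 3 positions from kLPk through kLPk → kLkL → kLkP reaches term 9.

kLkk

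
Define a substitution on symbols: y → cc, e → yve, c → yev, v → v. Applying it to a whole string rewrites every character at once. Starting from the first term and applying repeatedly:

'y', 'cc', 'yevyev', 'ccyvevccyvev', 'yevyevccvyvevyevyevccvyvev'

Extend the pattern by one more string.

Applying the rule to each of the 26 symbols of yevyevccvyvevyevyevccvyvev gives the pieces cc yve v cc yve v yev yev v cc v yve v cc yve v cc yve v yev yev v cc v yve v, which concatenate to the answer.

ccyvevccyvevyevyevvccvyvevccyvevccyvevyevyevvccvyvev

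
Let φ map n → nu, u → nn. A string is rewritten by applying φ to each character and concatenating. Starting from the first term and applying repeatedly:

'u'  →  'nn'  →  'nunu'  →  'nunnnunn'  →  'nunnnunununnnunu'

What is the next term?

nunnnunununnnunnnunnnunununnnunn

Applying the rule to each of the 16 symbols of nunnnunununnnunu gives the pieces nu nn nu nu nu nn nu nn nu nn nu nu nu nn nu nn, which concatenate to the answer.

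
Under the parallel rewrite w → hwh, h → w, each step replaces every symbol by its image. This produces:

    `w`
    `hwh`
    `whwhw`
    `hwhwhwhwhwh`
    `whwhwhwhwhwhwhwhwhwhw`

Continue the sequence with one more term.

φ(whwhwhwhwhwhwhwhwhwhw) expands symbol-by-symbol to hwh w hwh w hwh w hwh w hwh w hwh w hwh w hwh w hwh w hwh w hwh; joining the 21 pieces gives the next term.

hwhwhwhwhwhwhwhwhwhwhwhwhwhwhwhwhwhwhwhwhwh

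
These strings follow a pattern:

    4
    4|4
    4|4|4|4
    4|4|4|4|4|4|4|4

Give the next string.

4|4|4|4|4|4|4|4|4|4|4|4|4|4|4|4

Every step duplicates the string with '|' between the halves.
One more doubling of 4|4|4|4|4|4|4|4 gives the answer.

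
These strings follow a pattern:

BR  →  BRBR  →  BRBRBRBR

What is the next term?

BRBRBRBRBRBRBRBR

s(k+1) = s(k)·s(k) — each term doubles the last.
So the next term is two copies of BRBRBRBR.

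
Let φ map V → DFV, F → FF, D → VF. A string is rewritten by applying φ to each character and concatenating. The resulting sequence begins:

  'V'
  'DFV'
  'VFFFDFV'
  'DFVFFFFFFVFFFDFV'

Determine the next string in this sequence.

VFFFDFVFFFFFFFFFFFFDFVFFFFFFVFFFDFV

φ(DFVFFFFFFVFFFDFV) expands symbol-by-symbol to VF FF DFV FF FF FF FF FF FF DFV FF FF FF VF FF DFV; joining the 16 pieces gives the next term.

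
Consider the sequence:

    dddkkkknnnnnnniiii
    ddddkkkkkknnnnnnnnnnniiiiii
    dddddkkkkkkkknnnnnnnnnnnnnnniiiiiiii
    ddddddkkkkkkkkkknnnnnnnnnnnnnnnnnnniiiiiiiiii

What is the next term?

dddddddkkkkkkkkkkkknnnnnnnnnnnnnnnnnnnnnnniiiiiiiiiiii

The n-th term is n+1 d's then 2n k's then 4n-1 n's then 2n i's, where the shown terms are n = 2, 3, 4, 5.
For the next term, n = 6, so the run lengths are 7, 12, 23, 12.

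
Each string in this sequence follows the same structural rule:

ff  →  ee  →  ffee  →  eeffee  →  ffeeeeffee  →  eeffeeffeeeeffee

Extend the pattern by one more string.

ffeeeeffeeeeffeeffeeeeffee

Each term (from the third on) is the two preceding terms concatenated in order: term 3 = ff·ee = ffee.
Continuing: ffeeeeffee · eeffeeffeeeeffee gives term 7.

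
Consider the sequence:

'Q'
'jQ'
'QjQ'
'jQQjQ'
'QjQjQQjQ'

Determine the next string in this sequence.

Each term (from the third on) is the two preceding terms concatenated in order: term 3 = Q·jQ = QjQ.
Continuing: jQQjQ · QjQjQQjQ gives term 6.

jQQjQQjQjQQjQ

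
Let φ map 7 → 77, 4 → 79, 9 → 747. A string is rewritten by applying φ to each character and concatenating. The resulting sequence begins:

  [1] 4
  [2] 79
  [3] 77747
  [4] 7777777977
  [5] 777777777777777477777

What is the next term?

777777777777777777777777777777797777777777

φ(777777777777777477777) expands symbol-by-symbol to 77 77 77 77 77 77 77 77 77 77 77 77 77 77 77 79 77 77 77 77 77; joining the 21 pieces gives the next term.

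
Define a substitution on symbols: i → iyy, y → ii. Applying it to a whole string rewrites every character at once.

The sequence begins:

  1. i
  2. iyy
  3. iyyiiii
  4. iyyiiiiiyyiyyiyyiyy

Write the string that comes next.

Applying the rule to each of the 19 symbols of iyyiiiiiyyiyyiyyiyy gives the pieces iyy ii ii iyy iyy iyy iyy iyy ii ii iyy ii ii iyy ii ii iyy ii ii, which concatenate to the answer.

iyyiiiiiyyiyyiyyiyyiyyiiiiiyyiiiiiyyiiiiiyyiiii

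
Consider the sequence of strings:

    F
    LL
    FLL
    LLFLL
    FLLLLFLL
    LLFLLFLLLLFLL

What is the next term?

This is a Fibonacci-style word recurrence s(k) = s(k−2)·s(k−1): e.g. F·LL = FLL.
So term 7 is FLLLLFLL·LLFLLFLLLLFLL.

FLLLLFLLLLFLLFLLLLFLL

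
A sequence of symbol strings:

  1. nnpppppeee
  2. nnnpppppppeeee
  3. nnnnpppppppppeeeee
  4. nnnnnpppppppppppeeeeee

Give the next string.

Each string has the form n^{n-1} p^{2n-1} e^{n}, where the shown terms are n = 3, 4, 5, 6.
For the next term, n = 7, so the run lengths are 6, 13, 7.

nnnnnnpppppppppppppeeeeeee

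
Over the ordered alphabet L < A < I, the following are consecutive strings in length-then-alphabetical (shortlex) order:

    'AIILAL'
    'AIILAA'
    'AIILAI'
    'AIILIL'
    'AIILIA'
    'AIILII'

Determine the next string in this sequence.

Find the rightmost character of AIILII below I, bump it to the next letter, and reset everything to its right to L.

AIIALL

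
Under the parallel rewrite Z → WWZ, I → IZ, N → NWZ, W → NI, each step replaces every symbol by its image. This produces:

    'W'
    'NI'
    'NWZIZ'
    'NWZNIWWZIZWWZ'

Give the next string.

Applying the rule to each of the 13 symbols of NWZNIWWZIZWWZ gives the pieces NWZ NI WWZ NWZ IZ NI NI WWZ IZ WWZ NI NI WWZ, which concatenate to the answer.

NWZNIWWZNWZIZNINIWWZIZWWZNINIWWZ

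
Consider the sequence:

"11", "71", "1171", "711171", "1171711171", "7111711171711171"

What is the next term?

11717111717111711171711171

This is a Fibonacci-style word recurrence s(k) = s(k−2)·s(k−1): e.g. 11·71 = 1171.
The next term joins 1171711171 and 7111711171711171.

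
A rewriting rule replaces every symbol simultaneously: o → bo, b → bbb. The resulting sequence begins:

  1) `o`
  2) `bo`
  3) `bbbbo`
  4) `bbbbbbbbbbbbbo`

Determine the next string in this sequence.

Rewriting the 14 symbols of bbbbbbbbbbbbbo one by one yields bbb bbb bbb bbb bbb bbb bbb bbb bbb bbb bbb bbb bbb bo; concatenated:

bbbbbbbbbbbbbbbbbbbbbbbbbbbbbbbbbbbbbbbbo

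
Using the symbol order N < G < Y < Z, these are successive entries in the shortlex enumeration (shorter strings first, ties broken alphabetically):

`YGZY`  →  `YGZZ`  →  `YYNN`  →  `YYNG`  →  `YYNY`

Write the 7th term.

Continuing the enumeration 2 steps past YYNY: YYNY → YYNZ → (answer).

YYGN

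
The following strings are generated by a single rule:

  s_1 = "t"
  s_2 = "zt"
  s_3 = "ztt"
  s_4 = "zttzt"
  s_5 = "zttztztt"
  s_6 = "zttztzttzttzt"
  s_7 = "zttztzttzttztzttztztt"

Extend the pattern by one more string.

zttztzttzttztzttztzttzttztzttzttzt

From term 3 onward, concatenate the last term with the second-to-last: zt·t = ztt, ztt·zt = zttzt, …
Continuing: zttztzttzttztzttztztt · zttztzttzttzt gives term 8.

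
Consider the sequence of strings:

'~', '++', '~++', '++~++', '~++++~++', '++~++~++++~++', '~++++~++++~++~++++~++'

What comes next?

++~++~++++~++~++++~++++~++~++++~++

Each term (from the third on) is the two preceding terms concatenated in order: term 3 = ~·++ = ~++.
Continuing: ++~++~++++~++ · ~++++~++++~++~++++~++ gives term 8.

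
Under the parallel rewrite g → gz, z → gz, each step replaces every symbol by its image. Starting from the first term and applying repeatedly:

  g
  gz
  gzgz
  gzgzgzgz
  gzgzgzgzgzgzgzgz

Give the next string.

gzgzgzgzgzgzgzgzgzgzgzgzgzgzgzgz

Applying the rule to each of the 16 symbols of gzgzgzgzgzgzgzgz gives the pieces gz gz gz gz gz gz gz gz gz gz gz gz gz gz gz gz, which concatenate to the answer.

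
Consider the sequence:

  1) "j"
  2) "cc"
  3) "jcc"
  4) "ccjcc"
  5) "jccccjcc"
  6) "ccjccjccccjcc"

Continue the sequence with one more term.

Each term (from the third on) is the two preceding terms concatenated in order: term 3 = j·cc = jcc.
The next term joins jccccjcc and ccjccjccccjcc.

jccccjccccjccjccccjcc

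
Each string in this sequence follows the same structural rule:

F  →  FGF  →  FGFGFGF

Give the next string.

FGFGFGFGFGFGFGF

Every step duplicates the string with 'G' between the halves.
So the next term is two copies of FGFGFGF with 'G' between the halves.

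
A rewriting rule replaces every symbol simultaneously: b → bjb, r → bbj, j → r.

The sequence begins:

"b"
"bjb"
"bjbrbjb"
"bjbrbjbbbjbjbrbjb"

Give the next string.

bjbrbjbbbjbjbrbjbbjbbjbrbjbrbjbbbjbjbrbjb

Applying the rule to each of the 17 symbols of bjbrbjbbbjbjbrbjb gives the pieces bjb r bjb bbj bjb r bjb bjb bjb r bjb r bjb bbj bjb r bjb, which concatenate to the answer.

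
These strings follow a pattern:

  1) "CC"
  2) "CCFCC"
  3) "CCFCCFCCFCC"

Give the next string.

CCFCCFCCFCCFCCFCCFCCFCC

Every step duplicates the string with 'F' between the halves.
So the next term is two copies of CCFCCFCCFCC with 'F' between the halves.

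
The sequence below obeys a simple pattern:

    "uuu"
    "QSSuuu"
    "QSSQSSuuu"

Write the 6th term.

Each term is the previous one with QSS prepended.
From QSSQSSuuu, 3 further steps: QSSQSSuuu → QSSQSSQSSuuu → QSSQSSQSSQSSuuu → (answer).

QSSQSSQSSQSSQSSuuu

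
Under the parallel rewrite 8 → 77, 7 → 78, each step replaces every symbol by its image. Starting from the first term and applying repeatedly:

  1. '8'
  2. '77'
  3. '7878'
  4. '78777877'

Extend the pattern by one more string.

7877787878777878

Rewriting each symbol of 78777877: 7→78, 8→77, 7→78, 7→78, 7→78, 8→77, 7→78, 7→78, which concatenates to 78 77 78 78 78 77 78 78.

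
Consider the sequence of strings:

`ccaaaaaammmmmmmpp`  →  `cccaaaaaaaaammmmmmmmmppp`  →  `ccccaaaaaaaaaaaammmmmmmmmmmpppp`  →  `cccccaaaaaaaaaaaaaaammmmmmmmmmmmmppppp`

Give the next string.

ccccccaaaaaaaaaaaaaaaaaammmmmmmmmmmmmmmpppppp

The n-th term is n c's then 3n a's then 2n+3 m's then n p's, where the shown terms are n = 2, 3, 4, 5.
Setting n = 6 gives 6, 18, 15, 6 characters in each block.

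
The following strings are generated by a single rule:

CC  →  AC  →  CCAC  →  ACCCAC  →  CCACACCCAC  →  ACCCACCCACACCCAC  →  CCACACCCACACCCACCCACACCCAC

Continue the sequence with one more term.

ACCCACCCACACCCACCCACACCCACACCCACCCACACCCAC

This is a Fibonacci-style word recurrence s(k) = s(k−2)·s(k−1): e.g. CC·AC = CCAC.
The next term joins ACCCACCCACACCCAC and CCACACCCACACCCACCCACACCCAC.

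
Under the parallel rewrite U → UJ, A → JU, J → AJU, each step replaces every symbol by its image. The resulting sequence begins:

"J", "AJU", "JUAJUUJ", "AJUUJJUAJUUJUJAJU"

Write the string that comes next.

Applying the rule to each of the 17 symbols of AJUUJJUAJUUJUJAJU gives the pieces JU AJU UJ UJ AJU AJU UJ JU AJU UJ UJ AJU UJ AJU JU AJU UJ, which concatenate to the answer.

JUAJUUJUJAJUAJUUJJUAJUUJUJAJUUJAJUJUAJUUJ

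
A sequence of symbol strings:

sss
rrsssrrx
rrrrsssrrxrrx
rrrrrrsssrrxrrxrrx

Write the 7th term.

rrrrrrrrrrrrsssrrxrrxrrxrrxrrxrrx

Each term wraps the previous one in rr on the left and rrx on the right.
From rrrrrrsssrrxrrxrrx, 3 further steps: rrrrrrsssrrxrrxrrx → rrrrrrrrsssrrxrrxrrxrrx → rrrrrrrrrrsssrrxrrxrrxrrxrrx → (answer).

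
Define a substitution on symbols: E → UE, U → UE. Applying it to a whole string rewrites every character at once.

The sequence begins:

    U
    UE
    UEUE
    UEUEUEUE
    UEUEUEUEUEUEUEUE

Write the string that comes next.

Replace each of the 16 characters of UEUEUEUEUEUEUEUE in place — UE UE UE UE UE UE UE UE UE UE UE UE UE UE UE UE — and concatenate.

UEUEUEUEUEUEUEUEUEUEUEUEUEUEUEUE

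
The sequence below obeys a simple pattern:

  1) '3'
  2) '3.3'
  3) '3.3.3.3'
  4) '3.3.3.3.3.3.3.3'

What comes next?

Each string is two copies of the previous one joined by '.'.
So the next term is two copies of 3.3.3.3.3.3.3.3 with '.' between the halves.

3.3.3.3.3.3.3.3.3.3.3.3.3.3.3.3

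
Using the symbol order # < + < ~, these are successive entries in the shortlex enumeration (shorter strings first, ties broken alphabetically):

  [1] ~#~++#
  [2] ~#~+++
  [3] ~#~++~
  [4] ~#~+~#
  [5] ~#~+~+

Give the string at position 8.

Advancing 3 positions from ~#~+~+ through ~#~+~+ → ~#~+~~ → ~#~~## reaches term 8.

~#~~#+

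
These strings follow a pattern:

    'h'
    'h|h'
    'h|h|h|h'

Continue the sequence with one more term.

Each string is two copies of the previous one joined by '|'.
Doubling h|h|h|h with '|' between the halves:

h|h|h|h|h|h|h|h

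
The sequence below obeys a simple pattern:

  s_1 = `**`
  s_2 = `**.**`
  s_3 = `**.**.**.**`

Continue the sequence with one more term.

s(k+1) = s(k)·.·s(k) — each term doubles the last with '.' between the halves.
Doubling **.**.**.** with '.' between the halves:

**.**.**.**.**.**.**.**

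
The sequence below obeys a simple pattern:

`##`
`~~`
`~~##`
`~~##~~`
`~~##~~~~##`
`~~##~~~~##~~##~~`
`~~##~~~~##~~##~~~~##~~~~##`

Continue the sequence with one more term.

~~##~~~~##~~##~~~~##~~~~##~~##~~~~##~~##~~

From term 3 onward, concatenate the last term with the second-to-last: ~~·## = ~~##, ~~##·~~ = ~~##~~, …
Continuing: ~~##~~~~##~~##~~~~##~~~~## · ~~##~~~~##~~##~~ gives term 8.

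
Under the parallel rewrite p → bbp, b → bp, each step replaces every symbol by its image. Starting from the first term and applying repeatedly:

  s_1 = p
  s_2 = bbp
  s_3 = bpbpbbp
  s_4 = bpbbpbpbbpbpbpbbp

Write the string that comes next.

Applying the rule to each of the 17 symbols of bpbbpbpbbpbpbpbbp gives the pieces bp bbp bp bp bbp bp bbp bp bp bbp bp bbp bp bbp bp bp bbp, which concatenate to the answer.

bpbbpbpbpbbpbpbbpbpbpbbpbpbbpbpbbpbpbpbbp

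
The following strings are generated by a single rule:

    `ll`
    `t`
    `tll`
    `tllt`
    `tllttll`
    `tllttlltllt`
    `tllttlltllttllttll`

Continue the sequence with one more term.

Each term (from the third on) is the previous term followed by the one before it: term 3 = t·ll = tll.
The next term joins tllttlltllttllttll and tllttlltllt.

tllttlltllttllttlltllttlltllt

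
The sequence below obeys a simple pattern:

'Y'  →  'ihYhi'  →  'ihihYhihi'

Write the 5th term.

ihihihihYhihihihi

Each term wraps the previous one in ih on the left and hi on the right.
From ihihYhihi, 2 further steps: ihihYhihi → ihihihYhihihi → (answer).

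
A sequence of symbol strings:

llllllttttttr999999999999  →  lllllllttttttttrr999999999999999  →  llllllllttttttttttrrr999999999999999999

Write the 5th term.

llllllllllttttttttttttttrrrrr999999999999999999999999

The n-th term is n+3 l's then 2n t's then n-2 r's then 3n+3 9's, where the shown terms are n = 3, 4, 5.
Setting n = 7 gives 10, 14, 5, 24 characters in each block.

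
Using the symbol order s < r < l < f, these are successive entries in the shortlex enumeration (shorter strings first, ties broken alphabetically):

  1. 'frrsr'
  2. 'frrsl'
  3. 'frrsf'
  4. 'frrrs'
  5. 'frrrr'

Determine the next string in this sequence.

frrrl

Treat frrrr as a base-4 numeral over the given alphabet and add one, carrying through any trailing f's.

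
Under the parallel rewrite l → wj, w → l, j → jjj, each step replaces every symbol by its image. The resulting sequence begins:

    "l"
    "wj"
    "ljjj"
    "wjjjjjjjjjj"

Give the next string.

ljjjjjjjjjjjjjjjjjjjjjjjjjjjjjj

Rewriting each symbol of wjjjjjjjjjj: w→l, j→jjj, j→jjj, j→jjj, j→jjj, j→jjj, j→jjj, j→jjj, j→jjj, j→jjj, j→jjj, which concatenates to l jjj jjj jjj jjj jjj jjj jjj jjj jjj jjj.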